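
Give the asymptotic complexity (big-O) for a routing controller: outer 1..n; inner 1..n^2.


Reasoning: n times n^2
Complexity: O(n^3)

O(n^3)


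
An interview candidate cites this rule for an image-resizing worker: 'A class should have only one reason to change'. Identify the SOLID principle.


This describes the Single Responsibility Principle (SRP)

Single Responsibility Principle (SRP)


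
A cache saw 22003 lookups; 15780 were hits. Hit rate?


Formula: hit rate = hits / (hits + misses) * 100
hit rate = 15780 / (15780 + 6223) * 100
hit rate = 15780 / 22003 * 100
hit rate = 71.72%

71.72%


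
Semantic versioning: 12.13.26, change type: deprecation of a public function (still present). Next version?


Current: 12.13.26
Change category: 'deprecation of a public function (still present)' → minor bump
SemVer rule: minor bump → increment MINOR, reset PATCH to 0 (MAJOR unchanged)
New: 12.14.0

12.14.0


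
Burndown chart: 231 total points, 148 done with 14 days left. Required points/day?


Formula: Required rate = Remaining points / Days left
Remaining = 231 - 148 = 83 points
Required rate = 83 / 14 = 5.93 points/day

5.93 points/day


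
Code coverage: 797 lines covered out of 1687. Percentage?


Coverage = covered / total * 100
Coverage = 797 / 1687 * 100
Coverage = 47.24%

47.24%


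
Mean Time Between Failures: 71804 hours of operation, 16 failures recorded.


Formula: MTBF = Total operating time / Number of failures
MTBF = 71804 / 16
MTBF = 4487.75 hours

4487.75 hours


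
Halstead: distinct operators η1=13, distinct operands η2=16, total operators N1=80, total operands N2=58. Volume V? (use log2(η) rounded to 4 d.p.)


Formula: V = N * log2(η), where N = N1 + N2 and η = η1 + η2
η = 13 + 16 = 29
N = 80 + 58 = 138
log2(29) ≈ 4.8580
V = 138 * 4.8580 = 670.40

670.40


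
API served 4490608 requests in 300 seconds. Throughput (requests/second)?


Formula: throughput = requests / seconds
throughput = 4490608 / 300
throughput = 14968.69 requests/second

14968.69 requests/second


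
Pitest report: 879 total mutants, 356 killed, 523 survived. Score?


Mutation score = killed / total * 100
Mutation score = 356 / 879 * 100
Mutation score = 40.5%

40.5%


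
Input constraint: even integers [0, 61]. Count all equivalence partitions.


Constraint: even integers in [0, 61]
Class 1: x < 0 — out-of-range invalid
Class 2: x in [0,61] but odd — wrong type invalid
Class 3: x in [0,61] and even — valid
Class 4: x > 61 — out-of-range invalid
Total equivalence classes: 4

4 equivalence classes


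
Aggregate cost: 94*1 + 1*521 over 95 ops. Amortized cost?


Formula: Amortized cost = Total cost / Operations
Total cost = (94 * 1) + (1 * 521)
Total cost = 94 + 521 = 615
Amortized = 615 / 95 = 6.4737

6.4737


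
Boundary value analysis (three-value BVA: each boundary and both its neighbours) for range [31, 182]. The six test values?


Range: [31, 182]
Boundaries: just below min, min, min+1, max-1, max, just above max
Values: [30, 31, 32, 181, 182, 183]

[30, 31, 32, 181, 182, 183]


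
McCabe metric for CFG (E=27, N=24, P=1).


Formula: V(G) = E - N + 2P
V(G) = 27 - 24 + 2*1
V(G) = 3 + 2
V(G) = 5

5


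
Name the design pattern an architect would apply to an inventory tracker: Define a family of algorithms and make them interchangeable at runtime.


This matches the Strategy pattern

Strategy


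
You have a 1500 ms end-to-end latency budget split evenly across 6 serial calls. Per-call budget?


Formula: per_stage = total_budget / stages
per_stage = 1500 / 6
per_stage = 250.0 ms

250.0 ms


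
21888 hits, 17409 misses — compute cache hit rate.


Formula: hit rate = hits / (hits + misses) * 100
hit rate = 21888 / (21888 + 17409) * 100
hit rate = 21888 / 39297 * 100
hit rate = 55.7%

55.7%


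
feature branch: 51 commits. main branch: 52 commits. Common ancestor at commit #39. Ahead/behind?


Common ancestor: commit #39
feature commits after divergence: 51 - 39 = 12
main commits after divergence: 52 - 39 = 13
feature is 12 commits ahead of main
main is 13 commits ahead of feature

feature ahead: 12, main ahead: 13


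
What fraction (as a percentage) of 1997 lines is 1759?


Coverage = covered / total * 100
Coverage = 1759 / 1997 * 100
Coverage = 88.08%

88.08%


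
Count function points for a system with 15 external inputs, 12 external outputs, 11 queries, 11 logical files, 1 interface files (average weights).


UFP = EI*4 + EO*5 + EQ*4 + ILF*10 + EIF*7
UFP = 15*4 + 12*5 + 11*4 + 11*10 + 1*7
UFP = 60 + 60 + 44 + 110 + 7
UFP = 281

281


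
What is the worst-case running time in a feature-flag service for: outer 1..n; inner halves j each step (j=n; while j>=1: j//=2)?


Reasoning: n times log n
Complexity: O(n log n)

O(n log n)


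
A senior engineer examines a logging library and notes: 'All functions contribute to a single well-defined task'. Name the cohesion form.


Reasoning: Best: single purpose
Type: Functional cohesion

Functional cohesion


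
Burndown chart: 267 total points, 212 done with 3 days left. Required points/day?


Formula: Required rate = Remaining points / Days left
Remaining = 267 - 212 = 55 points
Required rate = 55 / 3 = 18.33 points/day

18.33 points/day


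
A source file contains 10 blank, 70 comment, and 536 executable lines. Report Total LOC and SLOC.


Total LOC = blank + comment + code
Total LOC = 10 + 70 + 536 = 616
SLOC (source only) = code = 536

Total LOC: 616, SLOC: 536


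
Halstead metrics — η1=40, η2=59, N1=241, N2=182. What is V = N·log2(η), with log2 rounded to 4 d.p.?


Formula: V = N * log2(η), where N = N1 + N2 and η = η1 + η2
η = 40 + 59 = 99
N = 241 + 182 = 423
log2(99) ≈ 6.6294
V = 423 * 6.6294 = 2804.24

2804.24


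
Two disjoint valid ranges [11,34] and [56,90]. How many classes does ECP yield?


Valid ranges: [11,34] and [56,90]
Class 1: x < 11 — invalid
Class 2: 11 ≤ x ≤ 34 — valid
Class 3: 34 < x < 56 — invalid (gap between ranges)
Class 4: 56 ≤ x ≤ 90 — valid
Class 5: x > 90 — invalid
Total equivalence classes: 5

5 equivalence classes


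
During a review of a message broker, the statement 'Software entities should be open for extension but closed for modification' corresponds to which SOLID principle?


This describes the Open/Closed Principle (OCP)

Open/Closed Principle (OCP)


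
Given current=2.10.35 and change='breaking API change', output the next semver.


Current: 2.10.35
Change category: 'breaking API change' → major bump
SemVer rule: major bump → increment MAJOR, reset MINOR and PATCH to 0
New: 3.0.0

3.0.0


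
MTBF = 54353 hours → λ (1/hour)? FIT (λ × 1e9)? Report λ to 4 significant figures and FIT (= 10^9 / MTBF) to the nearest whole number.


Formula: λ = 1 / MTBF; FIT = λ × 1e9 = 1e9 / MTBF
λ = 1 / 54353 ≈ 1.840e-05 failures/hour
FIT = 1e9 / 54353 ≈ 18398 failures per 1e9 hours (nearest whole number)

λ = 1.840e-05 /h, FIT = 18398


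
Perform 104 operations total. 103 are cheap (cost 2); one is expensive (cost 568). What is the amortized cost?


Formula: Amortized cost = Total cost / Operations
Total cost = (103 * 2) + (1 * 568)
Total cost = 206 + 568 = 774
Amortized = 774 / 104 = 7.4423

7.4423


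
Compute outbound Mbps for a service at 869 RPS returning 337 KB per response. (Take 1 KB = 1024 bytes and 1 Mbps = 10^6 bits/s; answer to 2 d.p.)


Formula: Mbps = payload_bytes * RPS * 8 / 1e6
Payload per request = 337 KB = 337 * 1024 = 345088 bytes
Total bytes/sec = 345088 * 869 = 299881472
Total bits/sec = 299881472 * 8 = 2399051776
Mbps = 2399051776 / 1e6 = 2399.05

2399.05 Mbps


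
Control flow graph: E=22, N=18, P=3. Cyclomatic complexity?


Formula: V(G) = E - N + 2P
V(G) = 22 - 18 + 2*3
V(G) = 4 + 6
V(G) = 10

10


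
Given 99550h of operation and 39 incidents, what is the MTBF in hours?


Formula: MTBF = Total operating time / Number of failures
MTBF = 99550 / 39
MTBF = 2552.56 hours

2552.56 hours


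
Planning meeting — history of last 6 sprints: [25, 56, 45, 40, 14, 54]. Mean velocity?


Formula: Avg velocity = Total points / Number of sprints
Points: [25, 56, 45, 40, 14, 54]
Sum = 25 + 56 + 45 + 40 + 14 + 54 = 234
Avg velocity = 234 / 6 = 39.0 points/sprint

39.0 points/sprint


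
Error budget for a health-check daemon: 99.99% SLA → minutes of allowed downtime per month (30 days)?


Formula: allowed downtime = period * (100 - SLA) / 100
Period (month (30 days)) = 43200 minutes
Unavailability fraction = (100 - 99.99) / 100
Allowed downtime = 43200 * (100 - 99.99) / 100
Allowed downtime = 4.32 minutes

4.32 minutes


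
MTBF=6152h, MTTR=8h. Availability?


Availability = MTBF / (MTBF + MTTR)
Availability = 6152 / (6152 + 8)
Availability = 6152 / 6160
Availability = 99.8701%

99.8701%


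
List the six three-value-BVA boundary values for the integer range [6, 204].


Range: [6, 204]
Boundaries: just below min, min, min+1, max-1, max, just above max
Values: [5, 6, 7, 203, 204, 205]

[5, 6, 7, 203, 204, 205]


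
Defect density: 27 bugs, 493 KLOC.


Defect density = defects / KLOC
Defect density = 27 / 493
Defect density = 0.055 defects/KLOC

0.055 defects/KLOC


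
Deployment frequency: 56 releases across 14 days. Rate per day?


Formula: deployments per day = releases / days
= 56 / 14
= 4.0 deploys/day
(equivalently, 28.0 deploys/week)

4.0 deploys/day


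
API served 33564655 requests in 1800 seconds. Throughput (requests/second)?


Formula: throughput = requests / seconds
throughput = 33564655 / 1800
throughput = 18647.03 requests/second

18647.03 requests/second


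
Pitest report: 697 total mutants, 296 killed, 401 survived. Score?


Mutation score = killed / total * 100
Mutation score = 296 / 697 * 100
Mutation score = 42.47%

42.47%


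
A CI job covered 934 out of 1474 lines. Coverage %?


Coverage = covered / total * 100
Coverage = 934 / 1474 * 100
Coverage = 63.36%

63.36%


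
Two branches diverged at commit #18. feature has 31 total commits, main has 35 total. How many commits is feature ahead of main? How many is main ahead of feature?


Common ancestor: commit #18
feature commits after divergence: 31 - 18 = 13
main commits after divergence: 35 - 18 = 17
feature is 13 commits ahead of main
main is 17 commits ahead of feature

feature ahead: 13, main ahead: 17


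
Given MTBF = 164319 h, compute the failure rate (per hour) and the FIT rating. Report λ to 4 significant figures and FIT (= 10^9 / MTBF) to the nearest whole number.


Formula: λ = 1 / MTBF; FIT = λ × 1e9 = 1e9 / MTBF
λ = 1 / 164319 ≈ 6.086e-06 failures/hour
FIT = 1e9 / 164319 ≈ 6086 failures per 1e9 hours (nearest whole number)

λ = 6.086e-06 /h, FIT = 6086


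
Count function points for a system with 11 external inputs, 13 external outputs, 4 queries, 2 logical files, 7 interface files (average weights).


UFP = EI*4 + EO*5 + EQ*4 + ILF*10 + EIF*7
UFP = 11*4 + 13*5 + 4*4 + 2*10 + 7*7
UFP = 44 + 65 + 16 + 20 + 49
UFP = 194

194


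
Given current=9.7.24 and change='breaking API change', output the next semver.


Current: 9.7.24
Change category: 'breaking API change' → major bump
SemVer rule: major bump → increment MAJOR, reset MINOR and PATCH to 0
New: 10.0.0

10.0.0


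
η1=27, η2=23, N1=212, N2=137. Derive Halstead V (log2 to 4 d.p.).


Formula: V = N * log2(η), where N = N1 + N2 and η = η1 + η2
η = 27 + 23 = 50
N = 212 + 137 = 349
log2(50) ≈ 5.6439
V = 349 * 5.6439 = 1969.72

1969.72


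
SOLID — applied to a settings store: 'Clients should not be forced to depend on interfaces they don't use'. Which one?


This describes the Interface Segregation Principle (ISP)

Interface Segregation Principle (ISP)


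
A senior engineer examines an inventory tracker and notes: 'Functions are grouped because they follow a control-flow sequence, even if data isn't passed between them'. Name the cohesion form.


Reasoning: Grouped by order of execution within a routine, not by data flow
Type: Procedural cohesion

Procedural cohesion


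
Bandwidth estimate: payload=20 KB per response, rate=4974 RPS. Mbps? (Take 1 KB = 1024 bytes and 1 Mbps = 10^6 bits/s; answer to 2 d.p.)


Formula: Mbps = payload_bytes * RPS * 8 / 1e6
Payload per request = 20 KB = 20 * 1024 = 20480 bytes
Total bytes/sec = 20480 * 4974 = 101867520
Total bits/sec = 101867520 * 8 = 814940160
Mbps = 814940160 / 1e6 = 814.94

814.94 Mbps


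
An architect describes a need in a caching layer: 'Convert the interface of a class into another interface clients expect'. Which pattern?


This matches the Adapter pattern

Adapter


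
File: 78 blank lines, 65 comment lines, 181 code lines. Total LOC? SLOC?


Total LOC = blank + comment + code
Total LOC = 78 + 65 + 181 = 324
SLOC (source only) = code = 181

Total LOC: 324, SLOC: 181


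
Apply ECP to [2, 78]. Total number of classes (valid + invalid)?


Valid range: [2, 78]
Class 1: x < 2 — invalid
Class 2: 2 ≤ x ≤ 78 — valid
Class 3: x > 78 — invalid
Total equivalence classes: 3

3 equivalence classes


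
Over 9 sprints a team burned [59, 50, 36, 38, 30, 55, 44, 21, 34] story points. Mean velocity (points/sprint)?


Formula: Avg velocity = Total points / Number of sprints
Points: [59, 50, 36, 38, 30, 55, 44, 21, 34]
Sum = 59 + 50 + 36 + 38 + 30 + 55 + 44 + 21 + 34 = 367
Avg velocity = 367 / 9 = 40.78 points/sprint

40.78 points/sprint


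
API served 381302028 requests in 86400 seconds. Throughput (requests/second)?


Formula: throughput = requests / seconds
throughput = 381302028 / 86400
throughput = 4413.22 requests/second

4413.22 requests/second


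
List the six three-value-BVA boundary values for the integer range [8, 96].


Range: [8, 96]
Boundaries: just below min, min, min+1, max-1, max, just above max
Values: [7, 8, 9, 95, 96, 97]

[7, 8, 9, 95, 96, 97]


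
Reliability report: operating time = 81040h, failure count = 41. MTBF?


Formula: MTBF = Total operating time / Number of failures
MTBF = 81040 / 41
MTBF = 1976.59 hours

1976.59 hours


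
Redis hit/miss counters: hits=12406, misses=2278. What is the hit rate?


Formula: hit rate = hits / (hits + misses) * 100
hit rate = 12406 / (12406 + 2278) * 100
hit rate = 12406 / 14684 * 100
hit rate = 84.49%

84.49%


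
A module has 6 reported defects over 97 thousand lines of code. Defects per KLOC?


Defect density = defects / KLOC
Defect density = 6 / 97
Defect density = 0.062 defects/KLOC

0.062 defects/KLOC


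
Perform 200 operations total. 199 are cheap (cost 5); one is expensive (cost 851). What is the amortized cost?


Formula: Amortized cost = Total cost / Operations
Total cost = (199 * 5) + (1 * 851)
Total cost = 995 + 851 = 1846
Amortized = 1846 / 200 = 9.23

9.23


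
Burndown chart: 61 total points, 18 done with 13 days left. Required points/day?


Formula: Required rate = Remaining points / Days left
Remaining = 61 - 18 = 43 points
Required rate = 43 / 13 = 3.31 points/day

3.31 points/day


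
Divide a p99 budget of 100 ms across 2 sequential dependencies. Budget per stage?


Formula: per_stage = total_budget / stages
per_stage = 100 / 2
per_stage = 50.0 ms

50.0 ms


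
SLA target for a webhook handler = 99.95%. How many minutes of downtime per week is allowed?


Formula: allowed downtime = period * (100 - SLA) / 100
Period (week) = 10080 minutes
Unavailability fraction = (100 - 99.95) / 100
Allowed downtime = 10080 * (100 - 99.95) / 100
Allowed downtime = 5.04 minutes

5.04 minutes


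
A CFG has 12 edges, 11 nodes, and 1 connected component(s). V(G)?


Formula: V(G) = E - N + 2P
V(G) = 12 - 11 + 2*1
V(G) = 1 + 2
V(G) = 3

3


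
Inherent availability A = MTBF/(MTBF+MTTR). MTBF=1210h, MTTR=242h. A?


Availability = MTBF / (MTBF + MTTR)
Availability = 1210 / (1210 + 242)
Availability = 1210 / 1452
Availability = 83.3333%

83.3333%


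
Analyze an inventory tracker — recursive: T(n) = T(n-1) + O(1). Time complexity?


Reasoning: linear recursion with constant work per frame
Complexity: O(n)

O(n)


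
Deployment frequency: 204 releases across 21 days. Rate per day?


Formula: deployments per day = releases / days
= 204 / 21
= 9.714 deploys/day
(equivalently, 68.0 deploys/week)

9.714 deploys/day


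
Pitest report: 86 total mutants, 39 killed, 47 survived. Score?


Mutation score = killed / total * 100
Mutation score = 39 / 86 * 100
Mutation score = 45.35%

45.35%


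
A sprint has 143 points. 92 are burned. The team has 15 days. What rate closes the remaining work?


Formula: Required rate = Remaining points / Days left
Remaining = 143 - 92 = 51 points
Required rate = 51 / 15 = 3.4 points/day

3.4 points/day


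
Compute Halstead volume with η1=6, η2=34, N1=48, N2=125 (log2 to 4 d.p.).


Formula: V = N * log2(η), where N = N1 + N2 and η = η1 + η2
η = 6 + 34 = 40
N = 48 + 125 = 173
log2(40) ≈ 5.3219
V = 173 * 5.3219 = 920.69

920.69


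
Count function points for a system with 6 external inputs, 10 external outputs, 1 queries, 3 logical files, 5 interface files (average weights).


UFP = EI*4 + EO*5 + EQ*4 + ILF*10 + EIF*7
UFP = 6*4 + 10*5 + 1*4 + 3*10 + 5*7
UFP = 24 + 50 + 4 + 30 + 35
UFP = 143

143


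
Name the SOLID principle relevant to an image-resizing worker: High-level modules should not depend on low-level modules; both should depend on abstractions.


This describes the Dependency Inversion Principle (DIP)

Dependency Inversion Principle (DIP)


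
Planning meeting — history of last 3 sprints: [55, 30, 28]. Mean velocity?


Formula: Avg velocity = Total points / Number of sprints
Points: [55, 30, 28]
Sum = 55 + 30 + 28 = 113
Avg velocity = 113 / 3 = 37.67 points/sprint

37.67 points/sprint


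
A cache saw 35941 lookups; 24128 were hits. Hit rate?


Formula: hit rate = hits / (hits + misses) * 100
hit rate = 24128 / (24128 + 11813) * 100
hit rate = 24128 / 35941 * 100
hit rate = 67.13%

67.13%


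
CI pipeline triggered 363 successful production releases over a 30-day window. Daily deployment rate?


Formula: deployments per day = releases / days
= 363 / 30
= 12.1 deploys/day
(equivalently, 84.7 deploys/week)

12.1 deploys/day


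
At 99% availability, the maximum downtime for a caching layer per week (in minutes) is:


Formula: allowed downtime = period * (100 - SLA) / 100
Period (week) = 10080 minutes
Unavailability fraction = (100 - 99.0) / 100
Allowed downtime = 10080 * (100 - 99.0) / 100
Allowed downtime = 100.8 minutes

100.8 minutes


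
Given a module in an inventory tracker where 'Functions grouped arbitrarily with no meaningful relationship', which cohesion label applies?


Reasoning: Worst: random grouping
Type: Coincidental cohesion

Coincidental cohesion


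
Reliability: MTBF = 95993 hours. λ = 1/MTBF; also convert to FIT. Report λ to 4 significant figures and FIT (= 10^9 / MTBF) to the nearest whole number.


Formula: λ = 1 / MTBF; FIT = λ × 1e9 = 1e9 / MTBF
λ = 1 / 95993 ≈ 1.042e-05 failures/hour
FIT = 1e9 / 95993 ≈ 10417 failures per 1e9 hours (nearest whole number)

λ = 1.042e-05 /h, FIT = 10417


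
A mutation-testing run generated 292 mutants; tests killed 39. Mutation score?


Mutation score = killed / total * 100
Mutation score = 39 / 292 * 100
Mutation score = 13.36%

13.36%


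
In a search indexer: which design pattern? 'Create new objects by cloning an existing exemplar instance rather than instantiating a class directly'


This matches the Prototype pattern

Prototype


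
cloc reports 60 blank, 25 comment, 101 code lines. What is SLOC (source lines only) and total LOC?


Total LOC = blank + comment + code
Total LOC = 60 + 25 + 101 = 186
SLOC (source only) = code = 101

Total LOC: 186, SLOC: 101


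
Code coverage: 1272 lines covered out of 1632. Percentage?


Coverage = covered / total * 100
Coverage = 1272 / 1632 * 100
Coverage = 77.94%

77.94%


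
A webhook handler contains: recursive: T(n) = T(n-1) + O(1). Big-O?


Reasoning: linear recursion with constant work per frame
Complexity: O(n)

O(n)


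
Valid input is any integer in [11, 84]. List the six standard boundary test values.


Range: [11, 84]
Boundaries: just below min, min, min+1, max-1, max, just above max
Values: [10, 11, 12, 83, 84, 85]

[10, 11, 12, 83, 84, 85]


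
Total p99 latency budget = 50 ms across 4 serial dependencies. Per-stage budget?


Formula: per_stage = total_budget / stages
per_stage = 50 / 4
per_stage = 12.5 ms

12.5 ms


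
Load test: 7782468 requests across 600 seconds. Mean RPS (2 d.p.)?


Formula: throughput = requests / seconds
throughput = 7782468 / 600
throughput = 12970.78 requests/second

12970.78 requests/second


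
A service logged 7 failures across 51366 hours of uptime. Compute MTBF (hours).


Formula: MTBF = Total operating time / Number of failures
MTBF = 51366 / 7
MTBF = 7338.0 hours

7338.0 hours


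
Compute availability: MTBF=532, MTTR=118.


Availability = MTBF / (MTBF + MTTR)
Availability = 532 / (532 + 118)
Availability = 532 / 650
Availability = 81.8462%

81.8462%


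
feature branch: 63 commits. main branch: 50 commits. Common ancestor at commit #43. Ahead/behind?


Common ancestor: commit #43
feature commits after divergence: 63 - 43 = 20
main commits after divergence: 50 - 43 = 7
feature is 20 commits ahead of main
main is 7 commits ahead of feature

feature ahead: 20, main ahead: 7


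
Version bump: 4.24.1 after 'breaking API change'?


Current: 4.24.1
Change category: 'breaking API change' → major bump
SemVer rule: major bump → increment MAJOR, reset MINOR and PATCH to 0
New: 5.0.0

5.0.0


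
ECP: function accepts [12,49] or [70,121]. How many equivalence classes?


Valid ranges: [12,49] and [70,121]
Class 1: x < 12 — invalid
Class 2: 12 ≤ x ≤ 49 — valid
Class 3: 49 < x < 70 — invalid (gap between ranges)
Class 4: 70 ≤ x ≤ 121 — valid
Class 5: x > 121 — invalid
Total equivalence classes: 5

5 equivalence classes


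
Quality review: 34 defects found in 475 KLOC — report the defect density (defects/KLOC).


Defect density = defects / KLOC
Defect density = 34 / 475
Defect density = 0.072 defects/KLOC

0.072 defects/KLOC


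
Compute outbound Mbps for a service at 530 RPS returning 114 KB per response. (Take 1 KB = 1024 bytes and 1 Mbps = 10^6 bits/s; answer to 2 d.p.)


Formula: Mbps = payload_bytes * RPS * 8 / 1e6
Payload per request = 114 KB = 114 * 1024 = 116736 bytes
Total bytes/sec = 116736 * 530 = 61870080
Total bits/sec = 61870080 * 8 = 494960640
Mbps = 494960640 / 1e6 = 494.96

494.96 Mbps


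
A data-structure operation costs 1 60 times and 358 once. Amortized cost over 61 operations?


Formula: Amortized cost = Total cost / Operations
Total cost = (60 * 1) + (1 * 358)
Total cost = 60 + 358 = 418
Amortized = 418 / 61 = 6.8525

6.8525


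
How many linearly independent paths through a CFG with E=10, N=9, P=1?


Formula: V(G) = E - N + 2P
V(G) = 10 - 9 + 2*1
V(G) = 1 + 2
V(G) = 3

3


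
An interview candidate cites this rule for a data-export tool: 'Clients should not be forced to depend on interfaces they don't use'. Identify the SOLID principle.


This describes the Interface Segregation Principle (ISP)

Interface Segregation Principle (ISP)


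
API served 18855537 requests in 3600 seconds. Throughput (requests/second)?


Formula: throughput = requests / seconds
throughput = 18855537 / 3600
throughput = 5237.65 requests/second

5237.65 requests/second


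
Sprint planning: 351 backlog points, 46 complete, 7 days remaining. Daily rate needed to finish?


Formula: Required rate = Remaining points / Days left
Remaining = 351 - 46 = 305 points
Required rate = 305 / 7 = 43.57 points/day

43.57 points/day


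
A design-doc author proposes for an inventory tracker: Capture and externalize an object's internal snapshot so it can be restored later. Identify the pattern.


This matches the Memento pattern

Memento


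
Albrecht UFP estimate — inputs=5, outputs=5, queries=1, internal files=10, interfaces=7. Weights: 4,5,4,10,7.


UFP = EI*4 + EO*5 + EQ*4 + ILF*10 + EIF*7
UFP = 5*4 + 5*5 + 1*4 + 10*10 + 7*7
UFP = 20 + 25 + 4 + 100 + 49
UFP = 198

198


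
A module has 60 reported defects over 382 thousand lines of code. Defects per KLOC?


Defect density = defects / KLOC
Defect density = 60 / 382
Defect density = 0.157 defects/KLOC

0.157 defects/KLOC


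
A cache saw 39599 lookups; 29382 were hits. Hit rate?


Formula: hit rate = hits / (hits + misses) * 100
hit rate = 29382 / (29382 + 10217) * 100
hit rate = 29382 / 39599 * 100
hit rate = 74.2%

74.2%


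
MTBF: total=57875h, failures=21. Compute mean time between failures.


Formula: MTBF = Total operating time / Number of failures
MTBF = 57875 / 21
MTBF = 2755.95 hours

2755.95 hours


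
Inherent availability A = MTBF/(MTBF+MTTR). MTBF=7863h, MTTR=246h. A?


Availability = MTBF / (MTBF + MTTR)
Availability = 7863 / (7863 + 246)
Availability = 7863 / 8109
Availability = 96.9663%

96.9663%


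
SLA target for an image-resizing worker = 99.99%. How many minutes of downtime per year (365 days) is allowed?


Formula: allowed downtime = period * (100 - SLA) / 100
Period (year (365 days)) = 525600 minutes
Unavailability fraction = (100 - 99.99) / 100
Allowed downtime = 525600 * (100 - 99.99) / 100
Allowed downtime = 52.56 minutes

52.56 minutes


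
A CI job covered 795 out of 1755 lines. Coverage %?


Coverage = covered / total * 100
Coverage = 795 / 1755 * 100
Coverage = 45.3%

45.3%


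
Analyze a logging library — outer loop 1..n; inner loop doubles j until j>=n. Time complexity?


Reasoning: linear outer times logarithmic inner
Complexity: O(n log n)

O(n log n)


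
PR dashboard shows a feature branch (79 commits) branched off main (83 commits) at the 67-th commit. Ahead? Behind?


Common ancestor: commit #67
feature commits after divergence: 79 - 67 = 12
main commits after divergence: 83 - 67 = 16
feature is 12 commits ahead of main
main is 16 commits ahead of feature

feature ahead: 12, main ahead: 16


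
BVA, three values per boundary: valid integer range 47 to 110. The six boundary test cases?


Range: [47, 110]
Boundaries: just below min, min, min+1, max-1, max, just above max
Values: [46, 47, 48, 109, 110, 111]

[46, 47, 48, 109, 110, 111]


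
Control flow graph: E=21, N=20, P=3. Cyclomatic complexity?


Formula: V(G) = E - N + 2P
V(G) = 21 - 20 + 2*3
V(G) = 1 + 6
V(G) = 7

7


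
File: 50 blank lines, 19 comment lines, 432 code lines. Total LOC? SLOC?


Total LOC = blank + comment + code
Total LOC = 50 + 19 + 432 = 501
SLOC (source only) = code = 432

Total LOC: 501, SLOC: 432


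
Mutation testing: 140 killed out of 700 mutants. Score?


Mutation score = killed / total * 100
Mutation score = 140 / 700 * 100
Mutation score = 20.0%

20.0%


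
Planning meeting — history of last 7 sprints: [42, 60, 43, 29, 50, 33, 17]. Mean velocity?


Formula: Avg velocity = Total points / Number of sprints
Points: [42, 60, 43, 29, 50, 33, 17]
Sum = 42 + 60 + 43 + 29 + 50 + 33 + 17 = 274
Avg velocity = 274 / 7 = 39.14 points/sprint

39.14 points/sprint


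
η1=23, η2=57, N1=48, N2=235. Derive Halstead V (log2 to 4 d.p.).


Formula: V = N * log2(η), where N = N1 + N2 and η = η1 + η2
η = 23 + 57 = 80
N = 48 + 235 = 283
log2(80) ≈ 6.3219
V = 283 * 6.3219 = 1789.10

1789.10


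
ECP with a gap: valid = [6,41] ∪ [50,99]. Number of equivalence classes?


Valid ranges: [6,41] and [50,99]
Class 1: x < 6 — invalid
Class 2: 6 ≤ x ≤ 41 — valid
Class 3: 41 < x < 50 — invalid (gap between ranges)
Class 4: 50 ≤ x ≤ 99 — valid
Class 5: x > 99 — invalid
Total equivalence classes: 5

5 equivalence classes


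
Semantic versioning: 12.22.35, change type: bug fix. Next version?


Current: 12.22.35
Change category: 'bug fix' → patch bump
SemVer rule: patch bump → increment PATCH (MAJOR and MINOR unchanged)
New: 12.22.36

12.22.36


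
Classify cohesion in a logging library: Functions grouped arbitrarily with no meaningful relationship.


Reasoning: Worst: random grouping
Type: Coincidental cohesion

Coincidental cohesion


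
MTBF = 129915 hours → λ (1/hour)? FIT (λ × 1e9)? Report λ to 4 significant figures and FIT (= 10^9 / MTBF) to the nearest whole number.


Formula: λ = 1 / MTBF; FIT = λ × 1e9 = 1e9 / MTBF
λ = 1 / 129915 ≈ 7.697e-06 failures/hour
FIT = 1e9 / 129915 ≈ 7697 failures per 1e9 hours (nearest whole number)

λ = 7.697e-06 /h, FIT = 7697


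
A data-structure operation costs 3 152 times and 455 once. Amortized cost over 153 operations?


Formula: Amortized cost = Total cost / Operations
Total cost = (152 * 3) + (1 * 455)
Total cost = 456 + 455 = 911
Amortized = 911 / 153 = 5.9542

5.9542


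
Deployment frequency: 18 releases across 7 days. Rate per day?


Formula: deployments per day = releases / days
= 18 / 7
= 2.571 deploys/day
(equivalently, 18.0 deploys/week)

2.571 deploys/day


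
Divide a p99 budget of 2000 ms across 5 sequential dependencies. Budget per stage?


Formula: per_stage = total_budget / stages
per_stage = 2000 / 5
per_stage = 400.0 ms

400.0 ms


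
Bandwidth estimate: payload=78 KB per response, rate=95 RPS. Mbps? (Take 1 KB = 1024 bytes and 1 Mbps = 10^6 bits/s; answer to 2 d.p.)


Formula: Mbps = payload_bytes * RPS * 8 / 1e6
Payload per request = 78 KB = 78 * 1024 = 79872 bytes
Total bytes/sec = 79872 * 95 = 7587840
Total bits/sec = 7587840 * 8 = 60702720
Mbps = 60702720 / 1e6 = 60.7

60.7 Mbps


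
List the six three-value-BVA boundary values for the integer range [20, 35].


Range: [20, 35]
Boundaries: just below min, min, min+1, max-1, max, just above max
Values: [19, 20, 21, 34, 35, 36]

[19, 20, 21, 34, 35, 36]


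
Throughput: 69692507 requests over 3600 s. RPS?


Formula: throughput = requests / seconds
throughput = 69692507 / 3600
throughput = 19359.03 requests/second

19359.03 requests/second


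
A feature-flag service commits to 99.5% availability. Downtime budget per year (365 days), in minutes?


Formula: allowed downtime = period * (100 - SLA) / 100
Period (year (365 days)) = 525600 minutes
Unavailability fraction = (100 - 99.5) / 100
Allowed downtime = 525600 * (100 - 99.5) / 100
Allowed downtime = 2628.0 minutes

2628.0 minutes


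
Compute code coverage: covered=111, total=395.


Coverage = covered / total * 100
Coverage = 111 / 395 * 100
Coverage = 28.1%

28.1%


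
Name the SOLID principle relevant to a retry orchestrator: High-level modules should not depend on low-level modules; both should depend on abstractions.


This describes the Dependency Inversion Principle (DIP)

Dependency Inversion Principle (DIP)


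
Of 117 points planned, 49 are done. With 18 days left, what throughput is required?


Formula: Required rate = Remaining points / Days left
Remaining = 117 - 49 = 68 points
Required rate = 68 / 18 = 3.78 points/day

3.78 points/day


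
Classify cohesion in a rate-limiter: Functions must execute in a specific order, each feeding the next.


Reasoning: Output of one is input to next
Type: Sequential cohesion

Sequential cohesion


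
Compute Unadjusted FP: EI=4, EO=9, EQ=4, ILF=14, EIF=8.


UFP = EI*4 + EO*5 + EQ*4 + ILF*10 + EIF*7
UFP = 4*4 + 9*5 + 4*4 + 14*10 + 8*7
UFP = 16 + 45 + 16 + 140 + 56
UFP = 273

273


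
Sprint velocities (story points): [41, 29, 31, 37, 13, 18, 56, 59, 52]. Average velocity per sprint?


Formula: Avg velocity = Total points / Number of sprints
Points: [41, 29, 31, 37, 13, 18, 56, 59, 52]
Sum = 41 + 29 + 31 + 37 + 13 + 18 + 56 + 59 + 52 = 336
Avg velocity = 336 / 9 = 37.33 points/sprint

37.33 points/sprint


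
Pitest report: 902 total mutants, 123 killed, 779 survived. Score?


Mutation score = killed / total * 100
Mutation score = 123 / 902 * 100
Mutation score = 13.64%

13.64%


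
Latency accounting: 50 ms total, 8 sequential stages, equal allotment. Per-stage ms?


Formula: per_stage = total_budget / stages
per_stage = 50 / 8
per_stage = 6.25 ms

6.25 ms


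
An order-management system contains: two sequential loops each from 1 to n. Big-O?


Reasoning: sequential dominates: O(n) + O(n) = O(n)
Complexity: O(n)

O(n)


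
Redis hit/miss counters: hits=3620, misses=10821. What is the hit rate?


Formula: hit rate = hits / (hits + misses) * 100
hit rate = 3620 / (3620 + 10821) * 100
hit rate = 3620 / 14441 * 100
hit rate = 25.07%

25.07%


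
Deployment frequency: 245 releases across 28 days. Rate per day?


Formula: deployments per day = releases / days
= 245 / 28
= 8.75 deploys/day
(equivalently, 61.25 deploys/week)

8.75 deploys/day


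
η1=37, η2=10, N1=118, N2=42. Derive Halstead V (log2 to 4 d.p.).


Formula: V = N * log2(η), where N = N1 + N2 and η = η1 + η2
η = 37 + 10 = 47
N = 118 + 42 = 160
log2(47) ≈ 5.5546
V = 160 * 5.5546 = 888.74

888.74


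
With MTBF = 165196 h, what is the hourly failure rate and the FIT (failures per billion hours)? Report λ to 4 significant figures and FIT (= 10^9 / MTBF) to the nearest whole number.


Formula: λ = 1 / MTBF; FIT = λ × 1e9 = 1e9 / MTBF
λ = 1 / 165196 ≈ 6.053e-06 failures/hour
FIT = 1e9 / 165196 ≈ 6053 failures per 1e9 hours (nearest whole number)

λ = 6.053e-06 /h, FIT = 6053


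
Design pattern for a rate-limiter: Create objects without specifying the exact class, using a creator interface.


This matches the Factory Method pattern

Factory Method


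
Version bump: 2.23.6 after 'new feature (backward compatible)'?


Current: 2.23.6
Change category: 'new feature (backward compatible)' → minor bump
SemVer rule: minor bump → increment MINOR, reset PATCH to 0 (MAJOR unchanged)
New: 2.24.0

2.24.0


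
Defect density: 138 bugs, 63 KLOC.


Defect density = defects / KLOC
Defect density = 138 / 63
Defect density = 2.19 defects/KLOC

2.19 defects/KLOC


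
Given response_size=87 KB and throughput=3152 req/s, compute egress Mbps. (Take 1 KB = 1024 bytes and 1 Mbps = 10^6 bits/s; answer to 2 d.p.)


Formula: Mbps = payload_bytes * RPS * 8 / 1e6
Payload per request = 87 KB = 87 * 1024 = 89088 bytes
Total bytes/sec = 89088 * 3152 = 280805376
Total bits/sec = 280805376 * 8 = 2246443008
Mbps = 2246443008 / 1e6 = 2246.44

2246.44 Mbps


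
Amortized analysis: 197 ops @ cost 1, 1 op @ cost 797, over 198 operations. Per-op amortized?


Formula: Amortized cost = Total cost / Operations
Total cost = (197 * 1) + (1 * 797)
Total cost = 197 + 797 = 994
Amortized = 994 / 198 = 5.0202

5.0202


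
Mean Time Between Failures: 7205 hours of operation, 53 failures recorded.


Formula: MTBF = Total operating time / Number of failures
MTBF = 7205 / 53
MTBF = 135.94 hours

135.94 hours


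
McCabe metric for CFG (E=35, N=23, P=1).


Formula: V(G) = E - N + 2P
V(G) = 35 - 23 + 2*1
V(G) = 12 + 2
V(G) = 14

14


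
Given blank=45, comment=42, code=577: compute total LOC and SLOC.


Total LOC = blank + comment + code
Total LOC = 45 + 42 + 577 = 664
SLOC (source only) = code = 577

Total LOC: 664, SLOC: 577


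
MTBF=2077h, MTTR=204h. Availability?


Availability = MTBF / (MTBF + MTTR)
Availability = 2077 / (2077 + 204)
Availability = 2077 / 2281
Availability = 91.0566%

91.0566%


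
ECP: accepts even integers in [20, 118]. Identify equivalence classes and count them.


Constraint: even integers in [20, 118]
Class 1: x < 20 — out-of-range invalid
Class 2: x in [20,118] but odd — wrong type invalid
Class 3: x in [20,118] and even — valid
Class 4: x > 118 — out-of-range invalid
Total equivalence classes: 4

4 equivalence classes


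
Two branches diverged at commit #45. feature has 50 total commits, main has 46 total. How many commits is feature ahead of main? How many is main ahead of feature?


Common ancestor: commit #45
feature commits after divergence: 50 - 45 = 5
main commits after divergence: 46 - 45 = 1
feature is 5 commits ahead of main
main is 1 commits ahead of feature

feature ahead: 5, main ahead: 1


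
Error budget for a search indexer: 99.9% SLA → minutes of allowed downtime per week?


Formula: allowed downtime = period * (100 - SLA) / 100
Period (week) = 10080 minutes
Unavailability fraction = (100 - 99.9) / 100
Allowed downtime = 10080 * (100 - 99.9) / 100
Allowed downtime = 10.08 minutes

10.08 minutes


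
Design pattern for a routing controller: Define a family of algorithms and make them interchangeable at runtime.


This matches the Strategy pattern

Strategy


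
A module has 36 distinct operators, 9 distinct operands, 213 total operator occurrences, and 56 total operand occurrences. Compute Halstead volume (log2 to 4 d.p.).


Formula: V = N * log2(η), where N = N1 + N2 and η = η1 + η2
η = 36 + 9 = 45
N = 213 + 56 = 269
log2(45) ≈ 5.4919
V = 269 * 5.4919 = 1477.32

1477.32


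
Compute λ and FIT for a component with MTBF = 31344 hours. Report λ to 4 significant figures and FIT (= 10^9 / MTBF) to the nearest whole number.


Formula: λ = 1 / MTBF; FIT = λ × 1e9 = 1e9 / MTBF
λ = 1 / 31344 ≈ 3.190e-05 failures/hour
FIT = 1e9 / 31344 ≈ 31904 failures per 1e9 hours (nearest whole number)

λ = 3.190e-05 /h, FIT = 31904


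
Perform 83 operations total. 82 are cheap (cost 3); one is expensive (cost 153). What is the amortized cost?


Formula: Amortized cost = Total cost / Operations
Total cost = (82 * 3) + (1 * 153)
Total cost = 246 + 153 = 399
Amortized = 399 / 83 = 4.8072

4.8072


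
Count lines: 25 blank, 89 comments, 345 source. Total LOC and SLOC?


Total LOC = blank + comment + code
Total LOC = 25 + 89 + 345 = 459
SLOC (source only) = code = 345

Total LOC: 459, SLOC: 345


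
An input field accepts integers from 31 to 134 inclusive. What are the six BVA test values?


Range: [31, 134]
Boundaries: just below min, min, min+1, max-1, max, just above max
Values: [30, 31, 32, 133, 134, 135]

[30, 31, 32, 133, 134, 135]


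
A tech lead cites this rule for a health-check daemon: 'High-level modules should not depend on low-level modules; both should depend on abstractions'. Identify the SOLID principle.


This describes the Dependency Inversion Principle (DIP)

Dependency Inversion Principle (DIP)


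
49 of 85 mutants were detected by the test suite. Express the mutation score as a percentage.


Mutation score = killed / total * 100
Mutation score = 49 / 85 * 100
Mutation score = 57.65%

57.65%


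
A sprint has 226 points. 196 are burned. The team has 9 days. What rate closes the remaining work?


Formula: Required rate = Remaining points / Days left
Remaining = 226 - 196 = 30 points
Required rate = 30 / 9 = 3.33 points/day

3.33 points/day


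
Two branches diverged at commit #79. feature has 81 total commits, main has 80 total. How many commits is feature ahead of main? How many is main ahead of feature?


Common ancestor: commit #79
feature commits after divergence: 81 - 79 = 2
main commits after divergence: 80 - 79 = 1
feature is 2 commits ahead of main
main is 1 commits ahead of feature

feature ahead: 2, main ahead: 1


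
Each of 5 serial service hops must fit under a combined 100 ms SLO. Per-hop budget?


Formula: per_stage = total_budget / stages
per_stage = 100 / 5
per_stage = 20.0 ms

20.0 ms


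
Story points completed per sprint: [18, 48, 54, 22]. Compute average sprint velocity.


Formula: Avg velocity = Total points / Number of sprints
Points: [18, 48, 54, 22]
Sum = 18 + 48 + 54 + 22 = 142
Avg velocity = 142 / 4 = 35.5 points/sprint

35.5 points/sprint
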